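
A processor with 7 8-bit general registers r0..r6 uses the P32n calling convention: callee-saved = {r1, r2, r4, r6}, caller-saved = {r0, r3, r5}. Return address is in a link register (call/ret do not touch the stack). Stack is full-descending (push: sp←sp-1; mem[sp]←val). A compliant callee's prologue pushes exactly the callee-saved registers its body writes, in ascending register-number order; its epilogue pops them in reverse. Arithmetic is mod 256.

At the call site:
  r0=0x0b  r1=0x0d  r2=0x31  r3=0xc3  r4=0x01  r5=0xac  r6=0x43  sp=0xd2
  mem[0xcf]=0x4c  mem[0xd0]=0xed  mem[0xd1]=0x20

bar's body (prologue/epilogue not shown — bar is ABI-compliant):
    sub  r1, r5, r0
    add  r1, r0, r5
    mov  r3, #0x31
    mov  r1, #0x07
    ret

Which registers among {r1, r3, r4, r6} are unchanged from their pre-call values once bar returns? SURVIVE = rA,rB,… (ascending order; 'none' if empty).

SURVIVE = r1,r4,r6

prologue: push r1 -> mem[0xd1]=0x0d, sp=0xd1
body[0] sub  r1, r5, r0 -> r1=0xa1
body[1] add  r1, r0, r5 -> r1=0xb7
body[2] mov  r3, #0x31 -> r3=0x31
body[3] mov  r1, #0x07 -> r1=0x07
epilogue: pop r1=0x0d, sp=0xd2
r1: callee-saved, written=True
r3: caller-saved, written=True
r4: callee-saved, written=False
r6: callee-saved, written=False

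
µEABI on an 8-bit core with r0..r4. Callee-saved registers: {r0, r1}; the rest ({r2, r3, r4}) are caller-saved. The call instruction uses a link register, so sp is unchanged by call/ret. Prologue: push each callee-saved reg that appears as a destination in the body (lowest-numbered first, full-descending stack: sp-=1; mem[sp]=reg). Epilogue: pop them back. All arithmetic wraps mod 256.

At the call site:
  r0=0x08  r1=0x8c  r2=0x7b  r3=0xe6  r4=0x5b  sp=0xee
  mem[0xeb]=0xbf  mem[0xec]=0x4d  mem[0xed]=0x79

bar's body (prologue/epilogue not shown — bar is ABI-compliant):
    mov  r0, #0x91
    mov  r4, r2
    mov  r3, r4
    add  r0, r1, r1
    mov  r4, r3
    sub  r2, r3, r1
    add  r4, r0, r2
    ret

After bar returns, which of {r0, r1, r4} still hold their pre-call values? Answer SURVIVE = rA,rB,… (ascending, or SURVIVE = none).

prologue: push r0 → mem[0xed]=0x08, sp=0xed
body[0] mov  r0, #0x91 → r0=0x91
body[1] mov  r4, r2 → r4=0x7b
body[2] mov  r3, r4 → r3=0x7b
body[3] add  r0, r1, r1 → r0=0x18
body[4] mov  r4, r3 → r4=0x7b
body[5] sub  r2, r3, r1 → r2=0xef
body[6] add  r4, r0, r2 → r4=0x07
epilogue: pop r0=0x08, sp=0xee
r0: callee-saved, written=True
r1: callee-saved, written=False
r4: caller-saved, written=True

SURVIVE = r0,r1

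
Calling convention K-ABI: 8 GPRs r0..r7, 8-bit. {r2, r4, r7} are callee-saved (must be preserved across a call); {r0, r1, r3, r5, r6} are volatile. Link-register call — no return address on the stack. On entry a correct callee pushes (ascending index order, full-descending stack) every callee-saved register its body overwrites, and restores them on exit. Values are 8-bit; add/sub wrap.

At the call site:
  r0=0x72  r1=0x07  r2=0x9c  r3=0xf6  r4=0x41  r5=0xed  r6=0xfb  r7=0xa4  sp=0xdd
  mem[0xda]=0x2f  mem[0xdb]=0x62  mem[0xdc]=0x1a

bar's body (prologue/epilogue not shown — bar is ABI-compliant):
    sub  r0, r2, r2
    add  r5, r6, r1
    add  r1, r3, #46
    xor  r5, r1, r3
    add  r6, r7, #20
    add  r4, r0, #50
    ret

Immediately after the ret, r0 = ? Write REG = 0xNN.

REG = 0x00

prologue: push r4 -> mem[0xdc]=0x41, sp=0xdc
body[0] sub  r0, r2, r2 -> r0=0x00
body[1] add  r5, r6, r1 -> r5=0x02
body[2] add  r1, r3, #46 -> r1=0x24
body[3] xor  r5, r1, r3 -> r5=0xd2
body[4] add  r6, r7, #20 -> r6=0xb8
body[5] add  r4, r0, #50 -> r4=0x32
epilogue: pop r4=0x41, sp=0xdd
r0 is caller-saved -> body value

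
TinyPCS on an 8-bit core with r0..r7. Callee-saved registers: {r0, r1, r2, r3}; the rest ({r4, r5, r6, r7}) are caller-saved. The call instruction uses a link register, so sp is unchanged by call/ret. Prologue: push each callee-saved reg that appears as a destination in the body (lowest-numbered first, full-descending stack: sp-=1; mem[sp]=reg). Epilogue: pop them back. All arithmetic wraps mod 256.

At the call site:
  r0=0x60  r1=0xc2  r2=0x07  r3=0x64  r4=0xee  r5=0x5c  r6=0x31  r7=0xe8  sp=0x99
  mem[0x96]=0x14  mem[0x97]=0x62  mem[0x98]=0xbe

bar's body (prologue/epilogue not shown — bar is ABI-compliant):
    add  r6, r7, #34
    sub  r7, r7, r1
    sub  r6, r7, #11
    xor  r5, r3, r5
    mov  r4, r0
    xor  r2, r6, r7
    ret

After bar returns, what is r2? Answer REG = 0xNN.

prologue: push r2 → mem[0x98]=0x07, sp=0x98
body[0] add  r6, r7, #34 → r6=0x0a
body[1] sub  r7, r7, r1 → r7=0x26
body[2] sub  r6, r7, #11 → r6=0x1b
body[3] xor  r5, r3, r5 → r5=0x38
body[4] mov  r4, r0 → r4=0x60
body[5] xor  r2, r6, r7 → r2=0x3d
epilogue: pop r2=0x07, sp=0x99
r2 is callee-saved → restored

REG = 0x07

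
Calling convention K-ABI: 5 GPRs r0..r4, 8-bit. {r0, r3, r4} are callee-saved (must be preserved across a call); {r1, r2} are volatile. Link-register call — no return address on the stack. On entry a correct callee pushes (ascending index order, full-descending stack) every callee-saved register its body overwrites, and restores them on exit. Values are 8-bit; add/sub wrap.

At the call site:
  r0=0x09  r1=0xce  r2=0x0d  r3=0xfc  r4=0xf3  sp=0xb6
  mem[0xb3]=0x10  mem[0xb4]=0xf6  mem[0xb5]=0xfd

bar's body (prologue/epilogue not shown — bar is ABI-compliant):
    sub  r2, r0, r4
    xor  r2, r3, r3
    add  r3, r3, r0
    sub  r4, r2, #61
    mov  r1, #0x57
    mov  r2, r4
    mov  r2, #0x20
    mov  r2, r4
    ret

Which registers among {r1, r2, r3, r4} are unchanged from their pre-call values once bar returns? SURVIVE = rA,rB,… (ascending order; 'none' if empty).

SURVIVE = r3,r4

prologue: push r3 → mem[0xb5]=0xfc, sp=0xb5
prologue: push r4 → mem[0xb4]=0xf3, sp=0xb4
body[0] sub  r2, r0, r4 → r2=0x16
body[1] xor  r2, r3, r3 → r2=0x00
body[2] add  r3, r3, r0 → r3=0x05
body[3] sub  r4, r2, #61 → r4=0xc3
body[4] mov  r1, #0x57 → r1=0x57
body[5] mov  r2, r4 → r2=0xc3
body[6] mov  r2, #0x20 → r2=0x20
body[7] mov  r2, r4 → r2=0xc3
epilogue: pop r4=0xf3, sp=0xb5
epilogue: pop r3=0xfc, sp=0xb6
r1: caller-saved, written=True
r2: caller-saved, written=True
r3: callee-saved, written=True
r4: callee-saved, written=True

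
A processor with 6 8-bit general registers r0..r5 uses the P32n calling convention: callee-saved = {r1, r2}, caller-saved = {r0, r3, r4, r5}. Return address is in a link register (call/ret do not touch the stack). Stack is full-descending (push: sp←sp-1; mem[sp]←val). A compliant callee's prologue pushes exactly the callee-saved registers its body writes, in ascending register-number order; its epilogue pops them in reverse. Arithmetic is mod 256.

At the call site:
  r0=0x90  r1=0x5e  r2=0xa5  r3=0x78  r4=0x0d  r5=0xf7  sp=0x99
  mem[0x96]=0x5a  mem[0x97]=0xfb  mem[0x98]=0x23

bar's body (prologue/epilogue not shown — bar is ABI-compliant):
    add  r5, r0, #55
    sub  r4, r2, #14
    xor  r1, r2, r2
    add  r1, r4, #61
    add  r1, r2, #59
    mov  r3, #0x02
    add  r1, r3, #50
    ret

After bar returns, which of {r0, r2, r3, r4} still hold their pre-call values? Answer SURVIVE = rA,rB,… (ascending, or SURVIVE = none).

SURVIVE = r0,r2

prologue: push r1 -> mem[0x98]=0x5e, sp=0x98
body[0] add  r5, r0, #55 -> r5=0xc7
body[1] sub  r4, r2, #14 -> r4=0x97
body[2] xor  r1, r2, r2 -> r1=0x00
body[3] add  r1, r4, #61 -> r1=0xd4
body[4] add  r1, r2, #59 -> r1=0xe0
body[5] mov  r3, #0x02 -> r3=0x02
body[6] add  r1, r3, #50 -> r1=0x34
epilogue: pop r1=0x5e, sp=0x99
r0: caller-saved, written=False
r2: callee-saved, written=False
r3: caller-saved, written=True
r4: caller-saved, written=True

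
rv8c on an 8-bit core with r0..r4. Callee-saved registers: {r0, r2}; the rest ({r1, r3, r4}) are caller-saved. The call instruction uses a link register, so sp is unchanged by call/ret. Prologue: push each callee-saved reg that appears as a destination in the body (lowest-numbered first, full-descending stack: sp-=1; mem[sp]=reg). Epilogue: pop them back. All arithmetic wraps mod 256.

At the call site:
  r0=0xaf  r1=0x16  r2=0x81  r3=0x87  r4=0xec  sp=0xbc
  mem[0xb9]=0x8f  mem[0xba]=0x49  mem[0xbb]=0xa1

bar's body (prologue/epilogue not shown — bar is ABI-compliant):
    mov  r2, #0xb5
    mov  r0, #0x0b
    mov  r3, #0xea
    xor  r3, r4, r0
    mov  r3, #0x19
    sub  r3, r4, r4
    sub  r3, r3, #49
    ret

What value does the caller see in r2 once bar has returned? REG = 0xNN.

REG = 0x81

prologue: push r0 -> mem[0xbb]=0xaf, sp=0xbb
prologue: push r2 -> mem[0xba]=0x81, sp=0xba
body[0] mov  r2, #0xb5 -> r2=0xb5
body[1] mov  r0, #0x0b -> r0=0x0b
body[2] mov  r3, #0xea -> r3=0xea
body[3] xor  r3, r4, r0 -> r3=0xe7
body[4] mov  r3, #0x19 -> r3=0x19
body[5] sub  r3, r4, r4 -> r3=0x00
body[6] sub  r3, r3, #49 -> r3=0xcf
epilogue: pop r2=0x81, sp=0xbb
epilogue: pop r0=0xaf, sp=0xbc
r2 is callee-saved -> restored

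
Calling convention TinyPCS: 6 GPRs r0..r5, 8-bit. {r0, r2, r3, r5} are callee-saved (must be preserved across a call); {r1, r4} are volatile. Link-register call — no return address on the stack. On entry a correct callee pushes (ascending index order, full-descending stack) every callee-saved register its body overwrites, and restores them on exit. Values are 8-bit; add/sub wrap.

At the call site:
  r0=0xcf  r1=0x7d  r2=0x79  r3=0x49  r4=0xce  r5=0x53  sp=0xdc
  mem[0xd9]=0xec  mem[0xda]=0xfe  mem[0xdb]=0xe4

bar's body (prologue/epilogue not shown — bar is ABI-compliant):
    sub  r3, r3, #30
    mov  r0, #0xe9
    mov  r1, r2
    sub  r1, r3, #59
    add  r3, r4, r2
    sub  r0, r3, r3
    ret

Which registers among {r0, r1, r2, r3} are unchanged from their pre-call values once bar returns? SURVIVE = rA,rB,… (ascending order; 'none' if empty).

prologue: push r0 -> mem[0xdb]=0xcf, sp=0xdb
prologue: push r3 -> mem[0xda]=0x49, sp=0xda
body[0] sub  r3, r3, #30 -> r3=0x2b
body[1] mov  r0, #0xe9 -> r0=0xe9
body[2] mov  r1, r2 -> r1=0x79
body[3] sub  r1, r3, #59 -> r1=0xf0
body[4] add  r3, r4, r2 -> r3=0x47
body[5] sub  r0, r3, r3 -> r0=0x00
epilogue: pop r3=0x49, sp=0xdb
epilogue: pop r0=0xcf, sp=0xdc
r0: callee-saved, written=True
r1: caller-saved, written=True
r2: callee-saved, written=False
r3: callee-saved, written=True

SURVIVE = r0,r2,r3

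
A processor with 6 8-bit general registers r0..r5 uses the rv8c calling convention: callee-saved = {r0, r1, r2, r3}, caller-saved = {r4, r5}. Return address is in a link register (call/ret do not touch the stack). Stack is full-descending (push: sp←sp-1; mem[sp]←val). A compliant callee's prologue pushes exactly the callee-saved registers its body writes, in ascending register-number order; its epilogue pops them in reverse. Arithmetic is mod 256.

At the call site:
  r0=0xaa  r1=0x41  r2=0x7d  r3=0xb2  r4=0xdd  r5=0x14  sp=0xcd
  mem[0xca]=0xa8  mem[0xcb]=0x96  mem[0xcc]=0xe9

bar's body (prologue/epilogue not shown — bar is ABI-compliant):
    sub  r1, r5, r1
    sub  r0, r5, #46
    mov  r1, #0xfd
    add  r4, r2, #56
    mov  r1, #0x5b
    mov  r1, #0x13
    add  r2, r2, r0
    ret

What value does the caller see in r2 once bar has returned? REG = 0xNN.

prologue: push r0 -> mem[0xcc]=0xaa, sp=0xcc
prologue: push r1 -> mem[0xcb]=0x41, sp=0xcb
prologue: push r2 -> mem[0xca]=0x7d, sp=0xca
body[0] sub  r1, r5, r1 -> r1=0xd3
body[1] sub  r0, r5, #46 -> r0=0xe6
body[2] mov  r1, #0xfd -> r1=0xfd
body[3] add  r4, r2, #56 -> r4=0xb5
body[4] mov  r1, #0x5b -> r1=0x5b
body[5] mov  r1, #0x13 -> r1=0x13
body[6] add  r2, r2, r0 -> r2=0x63
epilogue: pop r2=0x7d, sp=0xcb
epilogue: pop r1=0x41, sp=0xcc
epilogue: pop r0=0xaa, sp=0xcd
r2 is callee-saved -> restored

REG = 0x7d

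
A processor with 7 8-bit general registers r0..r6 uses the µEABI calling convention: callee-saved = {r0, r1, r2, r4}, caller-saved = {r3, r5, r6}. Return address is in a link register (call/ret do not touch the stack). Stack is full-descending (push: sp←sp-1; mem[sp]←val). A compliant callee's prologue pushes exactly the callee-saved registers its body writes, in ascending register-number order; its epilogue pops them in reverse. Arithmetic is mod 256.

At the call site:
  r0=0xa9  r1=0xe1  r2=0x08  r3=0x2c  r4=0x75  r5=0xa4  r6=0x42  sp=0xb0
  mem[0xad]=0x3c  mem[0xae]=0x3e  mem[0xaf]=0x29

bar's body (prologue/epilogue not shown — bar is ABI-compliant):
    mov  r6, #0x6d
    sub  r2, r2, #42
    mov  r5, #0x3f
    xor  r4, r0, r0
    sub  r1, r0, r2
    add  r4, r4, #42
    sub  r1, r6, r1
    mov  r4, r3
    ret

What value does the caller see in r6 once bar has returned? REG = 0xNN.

prologue: push r1 -> mem[0xaf]=0xe1, sp=0xaf
prologue: push r2 -> mem[0xae]=0x08, sp=0xae
prologue: push r4 -> mem[0xad]=0x75, sp=0xad
body[0] mov  r6, #0x6d -> r6=0x6d
body[1] sub  r2, r2, #42 -> r2=0xde
body[2] mov  r5, #0x3f -> r5=0x3f
body[3] xor  r4, r0, r0 -> r4=0x00
body[4] sub  r1, r0, r2 -> r1=0xcb
body[5] add  r4, r4, #42 -> r4=0x2a
body[6] sub  r1, r6, r1 -> r1=0xa2
body[7] mov  r4, r3 -> r4=0x2c
epilogue: pop r4=0x75, sp=0xae
epilogue: pop r2=0x08, sp=0xaf
epilogue: pop r1=0xe1, sp=0xb0
r6 is caller-saved -> body value

REG = 0x6d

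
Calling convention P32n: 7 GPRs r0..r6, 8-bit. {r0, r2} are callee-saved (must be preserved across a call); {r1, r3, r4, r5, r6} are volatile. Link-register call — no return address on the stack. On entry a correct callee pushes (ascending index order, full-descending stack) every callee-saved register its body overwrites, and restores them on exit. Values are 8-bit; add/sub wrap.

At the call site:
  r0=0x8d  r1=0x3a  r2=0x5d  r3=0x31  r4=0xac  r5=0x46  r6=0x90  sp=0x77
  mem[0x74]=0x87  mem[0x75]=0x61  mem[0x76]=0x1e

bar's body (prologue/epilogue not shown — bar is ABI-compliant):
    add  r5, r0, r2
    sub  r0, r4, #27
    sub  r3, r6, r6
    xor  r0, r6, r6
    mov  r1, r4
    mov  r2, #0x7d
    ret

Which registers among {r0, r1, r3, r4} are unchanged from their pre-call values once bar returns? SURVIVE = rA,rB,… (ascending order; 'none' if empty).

prologue: push r0 -> mem[0x76]=0x8d, sp=0x76
prologue: push r2 -> mem[0x75]=0x5d, sp=0x75
body[0] add  r5, r0, r2 -> r5=0xea
body[1] sub  r0, r4, #27 -> r0=0x91
body[2] sub  r3, r6, r6 -> r3=0x00
body[3] xor  r0, r6, r6 -> r0=0x00
body[4] mov  r1, r4 -> r1=0xac
body[5] mov  r2, #0x7d -> r2=0x7d
epilogue: pop r2=0x5d, sp=0x76
epilogue: pop r0=0x8d, sp=0x77
r0: callee-saved, written=True
r1: caller-saved, written=True
r3: caller-saved, written=True
r4: caller-saved, written=False

SURVIVE = r0,r4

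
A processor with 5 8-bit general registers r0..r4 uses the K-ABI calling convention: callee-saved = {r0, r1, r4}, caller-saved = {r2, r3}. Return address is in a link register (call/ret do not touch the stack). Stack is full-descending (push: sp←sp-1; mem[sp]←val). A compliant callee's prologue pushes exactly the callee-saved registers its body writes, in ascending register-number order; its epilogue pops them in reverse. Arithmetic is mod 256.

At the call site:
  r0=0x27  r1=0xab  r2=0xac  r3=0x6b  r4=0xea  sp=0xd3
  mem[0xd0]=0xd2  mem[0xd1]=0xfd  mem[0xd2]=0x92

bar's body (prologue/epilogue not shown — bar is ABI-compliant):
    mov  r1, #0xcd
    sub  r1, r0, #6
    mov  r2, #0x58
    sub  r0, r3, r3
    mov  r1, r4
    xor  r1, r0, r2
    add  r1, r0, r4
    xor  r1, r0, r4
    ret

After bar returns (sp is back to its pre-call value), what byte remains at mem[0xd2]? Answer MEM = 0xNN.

prologue: push r0 -> mem[0xd2]=0x27, sp=0xd2
prologue: push r1 -> mem[0xd1]=0xab, sp=0xd1
body[0] mov  r1, #0xcd -> r1=0xcd
body[1] sub  r1, r0, #6 -> r1=0x21
body[2] mov  r2, #0x58 -> r2=0x58
body[3] sub  r0, r3, r3 -> r0=0x00
body[4] mov  r1, r4 -> r1=0xea
body[5] xor  r1, r0, r2 -> r1=0x58
body[6] add  r1, r0, r4 -> r1=0xea
body[7] xor  r1, r0, r4 -> r1=0xea
epilogue: pop r1=0xab, sp=0xd2
epilogue: pop r0=0x27, sp=0xd3
prologue pushed ['r0', 'r1'] at ['0xd2', '0xd1']

MEM = 0x27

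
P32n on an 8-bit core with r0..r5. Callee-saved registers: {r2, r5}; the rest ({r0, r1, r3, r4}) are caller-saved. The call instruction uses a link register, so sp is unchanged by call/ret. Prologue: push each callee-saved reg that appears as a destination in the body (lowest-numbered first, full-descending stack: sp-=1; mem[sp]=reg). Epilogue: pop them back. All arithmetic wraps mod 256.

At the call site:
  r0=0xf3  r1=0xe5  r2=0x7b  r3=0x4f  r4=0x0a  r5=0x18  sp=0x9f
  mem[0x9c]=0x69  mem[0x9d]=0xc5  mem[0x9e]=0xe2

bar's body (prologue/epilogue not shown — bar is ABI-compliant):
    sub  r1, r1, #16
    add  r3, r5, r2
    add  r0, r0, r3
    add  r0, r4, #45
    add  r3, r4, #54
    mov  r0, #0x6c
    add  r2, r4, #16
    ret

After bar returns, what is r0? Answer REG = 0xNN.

REG = 0x6c

prologue: push r2 → mem[0x9e]=0x7b, sp=0x9e
body[0] sub  r1, r1, #16 → r1=0xd5
body[1] add  r3, r5, r2 → r3=0x93
body[2] add  r0, r0, r3 → r0=0x86
body[3] add  r0, r4, #45 → r0=0x37
body[4] add  r3, r4, #54 → r3=0x40
body[5] mov  r0, #0x6c → r0=0x6c
body[6] add  r2, r4, #16 → r2=0x1a
epilogue: pop r2=0x7b, sp=0x9f
r0 is caller-saved → body value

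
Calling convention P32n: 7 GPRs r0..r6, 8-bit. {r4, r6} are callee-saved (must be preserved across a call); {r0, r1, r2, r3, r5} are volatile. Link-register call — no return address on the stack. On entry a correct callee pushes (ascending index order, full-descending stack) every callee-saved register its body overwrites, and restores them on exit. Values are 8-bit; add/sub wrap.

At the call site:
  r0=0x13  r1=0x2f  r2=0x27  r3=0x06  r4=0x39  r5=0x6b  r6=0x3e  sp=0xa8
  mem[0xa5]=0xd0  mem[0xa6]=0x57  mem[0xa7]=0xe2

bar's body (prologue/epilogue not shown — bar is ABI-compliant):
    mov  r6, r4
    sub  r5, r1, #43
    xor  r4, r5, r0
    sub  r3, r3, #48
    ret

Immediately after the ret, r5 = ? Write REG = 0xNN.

prologue: push r4 → mem[0xa7]=0x39, sp=0xa7
prologue: push r6 → mem[0xa6]=0x3e, sp=0xa6
body[0] mov  r6, r4 → r6=0x39
body[1] sub  r5, r1, #43 → r5=0x04
body[2] xor  r4, r5, r0 → r4=0x17
body[3] sub  r3, r3, #48 → r3=0xd6
epilogue: pop r6=0x3e, sp=0xa7
epilogue: pop r4=0x39, sp=0xa8
r5 is caller-saved → body value

REG = 0x04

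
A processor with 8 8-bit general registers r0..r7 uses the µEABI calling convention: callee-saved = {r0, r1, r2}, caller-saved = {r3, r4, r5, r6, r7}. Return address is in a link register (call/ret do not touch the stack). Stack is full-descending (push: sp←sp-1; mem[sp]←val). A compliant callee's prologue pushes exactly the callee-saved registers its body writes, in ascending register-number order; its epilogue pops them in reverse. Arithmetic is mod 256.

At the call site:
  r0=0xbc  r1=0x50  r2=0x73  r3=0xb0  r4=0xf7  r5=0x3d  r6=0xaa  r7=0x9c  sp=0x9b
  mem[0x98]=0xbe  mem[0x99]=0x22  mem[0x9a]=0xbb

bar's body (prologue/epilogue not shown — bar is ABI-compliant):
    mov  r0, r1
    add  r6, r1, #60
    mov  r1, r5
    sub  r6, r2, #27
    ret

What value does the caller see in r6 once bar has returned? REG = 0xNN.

REG = 0x58

prologue: push r0 -> mem[0x9a]=0xbc, sp=0x9a
prologue: push r1 -> mem[0x99]=0x50, sp=0x99
body[0] mov  r0, r1 -> r0=0x50
body[1] add  r6, r1, #60 -> r6=0x8c
body[2] mov  r1, r5 -> r1=0x3d
body[3] sub  r6, r2, #27 -> r6=0x58
epilogue: pop r1=0x50, sp=0x9a
epilogue: pop r0=0xbc, sp=0x9b
r6 is caller-saved -> body value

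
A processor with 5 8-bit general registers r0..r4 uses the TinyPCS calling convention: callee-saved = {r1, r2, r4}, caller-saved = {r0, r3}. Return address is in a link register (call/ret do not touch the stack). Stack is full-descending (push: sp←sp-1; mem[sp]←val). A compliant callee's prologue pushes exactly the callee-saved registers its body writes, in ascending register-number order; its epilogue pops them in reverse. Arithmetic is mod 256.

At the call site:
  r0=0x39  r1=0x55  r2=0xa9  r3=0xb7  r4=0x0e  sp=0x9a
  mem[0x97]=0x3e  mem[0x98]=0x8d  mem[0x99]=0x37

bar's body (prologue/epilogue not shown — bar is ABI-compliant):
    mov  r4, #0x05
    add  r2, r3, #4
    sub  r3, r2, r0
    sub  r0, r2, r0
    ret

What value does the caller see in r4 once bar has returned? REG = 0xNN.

REG = 0x0e

prologue: push r2 → mem[0x99]=0xa9, sp=0x99
prologue: push r4 → mem[0x98]=0x0e, sp=0x98
body[0] mov  r4, #0x05 → r4=0x05
body[1] add  r2, r3, #4 → r2=0xbb
body[2] sub  r3, r2, r0 → r3=0x82
body[3] sub  r0, r2, r0 → r0=0x82
epilogue: pop r4=0x0e, sp=0x99
epilogue: pop r2=0xa9, sp=0x9a
r4 is callee-saved → restored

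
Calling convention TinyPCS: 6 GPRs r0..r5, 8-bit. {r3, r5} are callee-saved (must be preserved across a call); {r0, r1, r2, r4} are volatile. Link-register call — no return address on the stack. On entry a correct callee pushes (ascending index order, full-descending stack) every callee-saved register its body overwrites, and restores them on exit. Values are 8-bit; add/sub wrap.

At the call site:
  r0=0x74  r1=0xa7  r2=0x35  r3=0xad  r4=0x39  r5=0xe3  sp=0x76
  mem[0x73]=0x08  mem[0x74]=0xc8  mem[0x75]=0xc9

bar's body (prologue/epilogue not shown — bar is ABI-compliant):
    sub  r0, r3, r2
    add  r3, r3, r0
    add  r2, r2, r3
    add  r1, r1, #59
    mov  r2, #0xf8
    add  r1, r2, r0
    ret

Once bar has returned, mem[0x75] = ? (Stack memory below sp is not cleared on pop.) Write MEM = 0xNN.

MEM = 0xad

prologue: push r3 → mem[0x75]=0xad, sp=0x75
body[0] sub  r0, r3, r2 → r0=0x78
body[1] add  r3, r3, r0 → r3=0x25
body[2] add  r2, r2, r3 → r2=0x5a
body[3] add  r1, r1, #59 → r1=0xe2
body[4] mov  r2, #0xf8 → r2=0xf8
body[5] add  r1, r2, r0 → r1=0x70
epilogue: pop r3=0xad, sp=0x76
prologue pushed ['r3'] at ['0x75']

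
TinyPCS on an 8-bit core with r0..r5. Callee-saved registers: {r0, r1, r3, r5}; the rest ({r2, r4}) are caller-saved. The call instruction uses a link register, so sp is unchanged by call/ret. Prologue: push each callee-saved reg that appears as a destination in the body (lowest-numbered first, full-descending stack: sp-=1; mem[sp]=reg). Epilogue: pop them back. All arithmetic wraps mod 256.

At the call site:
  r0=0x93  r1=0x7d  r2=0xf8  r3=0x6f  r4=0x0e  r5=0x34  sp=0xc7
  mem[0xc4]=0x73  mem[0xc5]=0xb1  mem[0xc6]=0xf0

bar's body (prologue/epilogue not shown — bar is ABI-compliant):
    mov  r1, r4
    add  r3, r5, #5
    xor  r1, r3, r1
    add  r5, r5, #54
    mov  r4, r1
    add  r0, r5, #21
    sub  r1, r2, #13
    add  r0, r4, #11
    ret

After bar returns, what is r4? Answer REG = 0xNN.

prologue: push r0 → mem[0xc6]=0x93, sp=0xc6
prologue: push r1 → mem[0xc5]=0x7d, sp=0xc5
prologue: push r3 → mem[0xc4]=0x6f, sp=0xc4
prologue: push r5 → mem[0xc3]=0x34, sp=0xc3
body[0] mov  r1, r4 → r1=0x0e
body[1] add  r3, r5, #5 → r3=0x39
body[2] xor  r1, r3, r1 → r1=0x37
body[3] add  r5, r5, #54 → r5=0x6a
body[4] mov  r4, r1 → r4=0x37
body[5] add  r0, r5, #21 → r0=0x7f
body[6] sub  r1, r2, #13 → r1=0xeb
body[7] add  r0, r4, #11 → r0=0x42
epilogue: pop r5=0x34, sp=0xc4
epilogue: pop r3=0x6f, sp=0xc5
epilogue: pop r1=0x7d, sp=0xc6
epilogue: pop r0=0x93, sp=0xc7
r4 is caller-saved → body value

REG = 0x37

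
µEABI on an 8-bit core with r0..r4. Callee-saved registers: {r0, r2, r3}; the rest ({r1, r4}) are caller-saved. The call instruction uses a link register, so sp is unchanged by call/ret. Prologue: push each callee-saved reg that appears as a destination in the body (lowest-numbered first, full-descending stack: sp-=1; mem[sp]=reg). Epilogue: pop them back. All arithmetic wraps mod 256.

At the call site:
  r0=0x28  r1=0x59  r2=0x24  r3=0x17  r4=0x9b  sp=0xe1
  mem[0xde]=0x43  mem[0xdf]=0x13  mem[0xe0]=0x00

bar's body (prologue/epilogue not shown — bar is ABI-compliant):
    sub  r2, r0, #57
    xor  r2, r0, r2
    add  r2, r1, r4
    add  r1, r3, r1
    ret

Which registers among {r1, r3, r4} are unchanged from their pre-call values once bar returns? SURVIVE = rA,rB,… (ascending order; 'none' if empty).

SURVIVE = r3,r4

prologue: push r2 -> mem[0xe0]=0x24, sp=0xe0
body[0] sub  r2, r0, #57 -> r2=0xef
body[1] xor  r2, r0, r2 -> r2=0xc7
body[2] add  r2, r1, r4 -> r2=0xf4
body[3] add  r1, r3, r1 -> r1=0x70
epilogue: pop r2=0x24, sp=0xe1
r1: caller-saved, written=True
r3: callee-saved, written=False
r4: caller-saved, written=False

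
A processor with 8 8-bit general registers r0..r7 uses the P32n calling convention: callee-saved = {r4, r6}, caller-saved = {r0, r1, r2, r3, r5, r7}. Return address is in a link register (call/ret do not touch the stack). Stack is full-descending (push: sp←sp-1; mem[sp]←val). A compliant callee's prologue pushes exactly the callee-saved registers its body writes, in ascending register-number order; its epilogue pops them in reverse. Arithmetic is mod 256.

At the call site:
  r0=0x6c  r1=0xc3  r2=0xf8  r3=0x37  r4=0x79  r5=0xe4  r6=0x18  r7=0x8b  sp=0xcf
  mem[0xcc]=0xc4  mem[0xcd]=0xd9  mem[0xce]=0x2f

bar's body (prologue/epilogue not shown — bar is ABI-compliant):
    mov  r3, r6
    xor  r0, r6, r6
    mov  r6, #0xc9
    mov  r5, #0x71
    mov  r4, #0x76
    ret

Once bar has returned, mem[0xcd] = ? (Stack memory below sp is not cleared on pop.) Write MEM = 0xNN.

MEM = 0x18

prologue: push r4 -> mem[0xce]=0x79, sp=0xce
prologue: push r6 -> mem[0xcd]=0x18, sp=0xcd
body[0] mov  r3, r6 -> r3=0x18
body[1] xor  r0, r6, r6 -> r0=0x00
body[2] mov  r6, #0xc9 -> r6=0xc9
body[3] mov  r5, #0x71 -> r5=0x71
body[4] mov  r4, #0x76 -> r4=0x76
epilogue: pop r6=0x18, sp=0xce
epilogue: pop r4=0x79, sp=0xcf
prologue pushed ['r4', 'r6'] at ['0xce', '0xcd']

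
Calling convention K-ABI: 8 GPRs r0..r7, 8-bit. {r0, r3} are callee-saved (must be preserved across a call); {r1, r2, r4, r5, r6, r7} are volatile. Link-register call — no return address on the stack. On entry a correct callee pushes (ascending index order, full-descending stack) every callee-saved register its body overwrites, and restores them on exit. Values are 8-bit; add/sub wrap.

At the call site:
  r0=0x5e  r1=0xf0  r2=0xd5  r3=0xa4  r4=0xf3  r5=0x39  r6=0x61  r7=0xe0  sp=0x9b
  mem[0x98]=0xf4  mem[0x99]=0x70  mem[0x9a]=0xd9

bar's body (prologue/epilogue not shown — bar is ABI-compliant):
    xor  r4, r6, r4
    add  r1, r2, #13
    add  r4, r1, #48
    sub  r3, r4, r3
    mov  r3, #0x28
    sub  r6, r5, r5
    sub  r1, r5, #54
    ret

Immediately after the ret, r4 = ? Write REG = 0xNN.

prologue: push r3 -> mem[0x9a]=0xa4, sp=0x9a
body[0] xor  r4, r6, r4 -> r4=0x92
body[1] add  r1, r2, #13 -> r1=0xe2
body[2] add  r4, r1, #48 -> r4=0x12
body[3] sub  r3, r4, r3 -> r3=0x6e
body[4] mov  r3, #0x28 -> r3=0x28
body[5] sub  r6, r5, r5 -> r6=0x00
body[6] sub  r1, r5, #54 -> r1=0x03
epilogue: pop r3=0xa4, sp=0x9b
r4 is caller-saved -> body value

REG = 0x12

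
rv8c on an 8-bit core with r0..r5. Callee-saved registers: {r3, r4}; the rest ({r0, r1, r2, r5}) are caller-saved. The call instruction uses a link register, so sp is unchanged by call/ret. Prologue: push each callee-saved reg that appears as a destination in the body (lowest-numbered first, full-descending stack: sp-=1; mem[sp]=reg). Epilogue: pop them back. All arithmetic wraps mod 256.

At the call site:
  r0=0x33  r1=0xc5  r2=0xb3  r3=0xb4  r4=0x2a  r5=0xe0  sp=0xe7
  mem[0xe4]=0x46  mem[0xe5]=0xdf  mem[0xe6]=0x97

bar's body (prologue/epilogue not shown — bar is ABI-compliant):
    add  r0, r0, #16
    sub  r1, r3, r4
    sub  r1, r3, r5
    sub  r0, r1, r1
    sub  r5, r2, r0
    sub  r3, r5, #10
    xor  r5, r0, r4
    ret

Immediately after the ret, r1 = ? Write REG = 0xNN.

prologue: push r3 -> mem[0xe6]=0xb4, sp=0xe6
body[0] add  r0, r0, #16 -> r0=0x43
body[1] sub  r1, r3, r4 -> r1=0x8a
body[2] sub  r1, r3, r5 -> r1=0xd4
body[3] sub  r0, r1, r1 -> r0=0x00
body[4] sub  r5, r2, r0 -> r5=0xb3
body[5] sub  r3, r5, #10 -> r3=0xa9
body[6] xor  r5, r0, r4 -> r5=0x2a
epilogue: pop r3=0xb4, sp=0xe7
r1 is caller-saved -> body value

REG = 0xd4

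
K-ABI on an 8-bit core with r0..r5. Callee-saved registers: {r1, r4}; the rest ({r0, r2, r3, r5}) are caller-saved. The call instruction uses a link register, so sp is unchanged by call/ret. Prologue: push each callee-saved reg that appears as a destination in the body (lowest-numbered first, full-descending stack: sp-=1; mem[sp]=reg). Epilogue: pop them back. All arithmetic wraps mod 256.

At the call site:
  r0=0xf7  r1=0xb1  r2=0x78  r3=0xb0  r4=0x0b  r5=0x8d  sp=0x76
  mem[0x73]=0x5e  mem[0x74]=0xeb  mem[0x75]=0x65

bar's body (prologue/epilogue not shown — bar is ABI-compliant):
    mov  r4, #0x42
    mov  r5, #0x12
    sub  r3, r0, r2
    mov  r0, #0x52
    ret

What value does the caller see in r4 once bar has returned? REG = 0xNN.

REG = 0x0b

prologue: push r4 -> mem[0x75]=0x0b, sp=0x75
body[0] mov  r4, #0x42 -> r4=0x42
body[1] mov  r5, #0x12 -> r5=0x12
body[2] sub  r3, r0, r2 -> r3=0x7f
body[3] mov  r0, #0x52 -> r0=0x52
epilogue: pop r4=0x0b, sp=0x76
r4 is callee-saved -> restored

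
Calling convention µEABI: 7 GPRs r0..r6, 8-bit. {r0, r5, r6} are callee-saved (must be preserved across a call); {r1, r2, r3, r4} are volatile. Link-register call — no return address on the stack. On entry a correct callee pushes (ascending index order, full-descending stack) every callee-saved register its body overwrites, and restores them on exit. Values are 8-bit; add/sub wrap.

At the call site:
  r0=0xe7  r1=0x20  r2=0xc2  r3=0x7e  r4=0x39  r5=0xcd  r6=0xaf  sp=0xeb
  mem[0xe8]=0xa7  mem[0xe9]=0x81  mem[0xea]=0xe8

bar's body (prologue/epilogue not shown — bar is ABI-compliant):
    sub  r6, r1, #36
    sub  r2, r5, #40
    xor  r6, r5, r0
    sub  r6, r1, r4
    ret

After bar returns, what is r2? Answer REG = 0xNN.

prologue: push r6 -> mem[0xea]=0xaf, sp=0xea
body[0] sub  r6, r1, #36 -> r6=0xfc
body[1] sub  r2, r5, #40 -> r2=0xa5
body[2] xor  r6, r5, r0 -> r6=0x2a
body[3] sub  r6, r1, r4 -> r6=0xe7
epilogue: pop r6=0xaf, sp=0xeb
r2 is caller-saved -> body value

REG = 0xa5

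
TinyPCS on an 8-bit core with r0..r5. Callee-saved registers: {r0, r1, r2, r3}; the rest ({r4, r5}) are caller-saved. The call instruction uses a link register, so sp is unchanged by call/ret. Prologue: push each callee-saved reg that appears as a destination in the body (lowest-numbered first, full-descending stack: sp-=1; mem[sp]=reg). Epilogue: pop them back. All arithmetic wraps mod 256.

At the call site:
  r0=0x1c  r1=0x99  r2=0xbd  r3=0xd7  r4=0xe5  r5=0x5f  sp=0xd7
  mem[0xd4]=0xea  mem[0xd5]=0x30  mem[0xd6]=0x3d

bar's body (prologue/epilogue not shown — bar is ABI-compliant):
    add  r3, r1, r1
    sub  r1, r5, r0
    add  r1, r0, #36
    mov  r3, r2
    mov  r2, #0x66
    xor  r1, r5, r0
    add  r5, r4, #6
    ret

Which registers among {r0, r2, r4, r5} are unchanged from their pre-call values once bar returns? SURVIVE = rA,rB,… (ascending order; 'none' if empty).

SURVIVE = r0,r2,r4

prologue: push r1 -> mem[0xd6]=0x99, sp=0xd6
prologue: push r2 -> mem[0xd5]=0xbd, sp=0xd5
prologue: push r3 -> mem[0xd4]=0xd7, sp=0xd4
body[0] add  r3, r1, r1 -> r3=0x32
body[1] sub  r1, r5, r0 -> r1=0x43
body[2] add  r1, r0, #36 -> r1=0x40
body[3] mov  r3, r2 -> r3=0xbd
body[4] mov  r2, #0x66 -> r2=0x66
body[5] xor  r1, r5, r0 -> r1=0x43
body[6] add  r5, r4, #6 -> r5=0xeb
epilogue: pop r3=0xd7, sp=0xd5
epilogue: pop r2=0xbd, sp=0xd6
epilogue: pop r1=0x99, sp=0xd7
r0: callee-saved, written=False
r2: callee-saved, written=True
r4: caller-saved, written=False
r5: caller-saved, written=True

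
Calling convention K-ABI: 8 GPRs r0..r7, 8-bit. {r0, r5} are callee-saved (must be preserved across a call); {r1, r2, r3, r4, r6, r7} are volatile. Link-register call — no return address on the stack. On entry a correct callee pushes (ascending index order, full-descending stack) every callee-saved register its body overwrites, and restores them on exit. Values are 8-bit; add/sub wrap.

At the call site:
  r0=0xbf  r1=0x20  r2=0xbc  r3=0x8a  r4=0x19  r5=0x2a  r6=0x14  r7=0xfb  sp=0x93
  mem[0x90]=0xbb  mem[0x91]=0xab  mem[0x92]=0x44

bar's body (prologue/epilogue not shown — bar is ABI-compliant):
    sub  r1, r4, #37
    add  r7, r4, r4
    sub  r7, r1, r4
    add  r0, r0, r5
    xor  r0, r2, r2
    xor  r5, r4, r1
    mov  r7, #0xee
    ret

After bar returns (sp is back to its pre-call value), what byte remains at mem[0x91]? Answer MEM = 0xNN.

MEM = 0x2a

prologue: push r0 -> mem[0x92]=0xbf, sp=0x92
prologue: push r5 -> mem[0x91]=0x2a, sp=0x91
body[0] sub  r1, r4, #37 -> r1=0xf4
body[1] add  r7, r4, r4 -> r7=0x32
body[2] sub  r7, r1, r4 -> r7=0xdb
body[3] add  r0, r0, r5 -> r0=0xe9
body[4] xor  r0, r2, r2 -> r0=0x00
body[5] xor  r5, r4, r1 -> r5=0xed
body[6] mov  r7, #0xee -> r7=0xee
epilogue: pop r5=0x2a, sp=0x92
epilogue: pop r0=0xbf, sp=0x93
prologue pushed ['r0', 'r5'] at ['0x92', '0x91']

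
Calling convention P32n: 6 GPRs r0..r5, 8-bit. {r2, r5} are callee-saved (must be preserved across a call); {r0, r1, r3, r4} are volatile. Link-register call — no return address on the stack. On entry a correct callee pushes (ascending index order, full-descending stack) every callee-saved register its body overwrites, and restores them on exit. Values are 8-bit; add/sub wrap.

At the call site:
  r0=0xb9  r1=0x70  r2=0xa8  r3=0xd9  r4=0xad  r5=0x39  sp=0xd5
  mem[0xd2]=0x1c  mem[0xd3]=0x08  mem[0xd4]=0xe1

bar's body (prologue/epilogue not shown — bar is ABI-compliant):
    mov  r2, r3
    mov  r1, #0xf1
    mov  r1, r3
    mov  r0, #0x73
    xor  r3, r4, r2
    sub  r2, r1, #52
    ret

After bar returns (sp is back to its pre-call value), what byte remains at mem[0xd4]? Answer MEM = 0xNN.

MEM = 0xa8

prologue: push r2 → mem[0xd4]=0xa8, sp=0xd4
body[0] mov  r2, r3 → r2=0xd9
body[1] mov  r1, #0xf1 → r1=0xf1
body[2] mov  r1, r3 → r1=0xd9
body[3] mov  r0, #0x73 → r0=0x73
body[4] xor  r3, r4, r2 → r3=0x74
body[5] sub  r2, r1, #52 → r2=0xa5
epilogue: pop r2=0xa8, sp=0xd5
prologue pushed ['r2'] at ['0xd4']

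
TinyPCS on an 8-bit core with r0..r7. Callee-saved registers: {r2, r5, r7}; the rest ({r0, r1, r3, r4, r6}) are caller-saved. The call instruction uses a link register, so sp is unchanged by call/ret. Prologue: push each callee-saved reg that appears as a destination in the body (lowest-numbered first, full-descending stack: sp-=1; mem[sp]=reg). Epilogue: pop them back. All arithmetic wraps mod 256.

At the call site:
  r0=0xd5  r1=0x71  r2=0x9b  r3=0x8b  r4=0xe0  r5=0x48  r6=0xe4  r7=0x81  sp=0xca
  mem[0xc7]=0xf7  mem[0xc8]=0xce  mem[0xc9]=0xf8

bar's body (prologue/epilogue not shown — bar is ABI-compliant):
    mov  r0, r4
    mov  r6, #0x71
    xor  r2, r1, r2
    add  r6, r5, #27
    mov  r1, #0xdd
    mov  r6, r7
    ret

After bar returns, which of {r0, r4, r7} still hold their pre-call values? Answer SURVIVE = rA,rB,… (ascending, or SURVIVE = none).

SURVIVE = r4,r7

prologue: push r2 → mem[0xc9]=0x9b, sp=0xc9
body[0] mov  r0, r4 → r0=0xe0
body[1] mov  r6, #0x71 → r6=0x71
body[2] xor  r2, r1, r2 → r2=0xea
body[3] add  r6, r5, #27 → r6=0x63
body[4] mov  r1, #0xdd → r1=0xdd
body[5] mov  r6, r7 → r6=0x81
epilogue: pop r2=0x9b, sp=0xca
r0: caller-saved, written=True
r4: caller-saved, written=False
r7: callee-saved, written=False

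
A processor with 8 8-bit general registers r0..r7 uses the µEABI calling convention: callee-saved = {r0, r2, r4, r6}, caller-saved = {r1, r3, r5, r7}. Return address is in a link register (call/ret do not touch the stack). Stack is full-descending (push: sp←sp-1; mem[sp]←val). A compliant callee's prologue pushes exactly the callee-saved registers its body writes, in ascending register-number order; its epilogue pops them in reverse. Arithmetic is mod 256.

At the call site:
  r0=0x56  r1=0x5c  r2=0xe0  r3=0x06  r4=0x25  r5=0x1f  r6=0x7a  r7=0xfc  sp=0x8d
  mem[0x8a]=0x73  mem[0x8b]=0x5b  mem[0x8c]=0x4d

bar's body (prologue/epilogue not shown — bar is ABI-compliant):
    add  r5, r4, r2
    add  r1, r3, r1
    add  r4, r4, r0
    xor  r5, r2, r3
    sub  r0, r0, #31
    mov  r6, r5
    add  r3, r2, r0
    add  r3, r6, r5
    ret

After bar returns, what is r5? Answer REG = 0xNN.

prologue: push r0 → mem[0x8c]=0x56, sp=0x8c
prologue: push r4 → mem[0x8b]=0x25, sp=0x8b
prologue: push r6 → mem[0x8a]=0x7a, sp=0x8a
body[0] add  r5, r4, r2 → r5=0x05
body[1] add  r1, r3, r1 → r1=0x62
body[2] add  r4, r4, r0 → r4=0x7b
body[3] xor  r5, r2, r3 → r5=0xe6
body[4] sub  r0, r0, #31 → r0=0x37
body[5] mov  r6, r5 → r6=0xe6
body[6] add  r3, r2, r0 → r3=0x17
body[7] add  r3, r6, r5 → r3=0xcc
epilogue: pop r6=0x7a, sp=0x8b
epilogue: pop r4=0x25, sp=0x8c
epilogue: pop r0=0x56, sp=0x8d
r5 is caller-saved → body value

REG = 0xe6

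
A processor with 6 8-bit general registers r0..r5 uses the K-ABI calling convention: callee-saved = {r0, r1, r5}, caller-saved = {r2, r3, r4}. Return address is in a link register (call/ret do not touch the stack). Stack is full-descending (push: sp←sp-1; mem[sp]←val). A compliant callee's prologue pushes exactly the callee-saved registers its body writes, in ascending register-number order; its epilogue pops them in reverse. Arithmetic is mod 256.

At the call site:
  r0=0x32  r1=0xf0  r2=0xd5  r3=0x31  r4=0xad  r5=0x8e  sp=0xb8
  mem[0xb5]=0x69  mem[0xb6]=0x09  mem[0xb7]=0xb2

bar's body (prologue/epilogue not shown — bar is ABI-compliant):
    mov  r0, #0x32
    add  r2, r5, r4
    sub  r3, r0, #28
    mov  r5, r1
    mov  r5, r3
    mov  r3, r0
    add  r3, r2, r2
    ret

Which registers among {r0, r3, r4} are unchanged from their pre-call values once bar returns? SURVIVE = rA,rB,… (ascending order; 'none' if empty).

SURVIVE = r0,r4

prologue: push r0 → mem[0xb7]=0x32, sp=0xb7
prologue: push r5 → mem[0xb6]=0x8e, sp=0xb6
body[0] mov  r0, #0x32 → r0=0x32
body[1] add  r2, r5, r4 → r2=0x3b
body[2] sub  r3, r0, #28 → r3=0x16
body[3] mov  r5, r1 → r5=0xf0
body[4] mov  r5, r3 → r5=0x16
body[5] mov  r3, r0 → r3=0x32
body[6] add  r3, r2, r2 → r3=0x76
epilogue: pop r5=0x8e, sp=0xb7
epilogue: pop r0=0x32, sp=0xb8
r0: callee-saved, written=True
r3: caller-saved, written=True
r4: caller-saved, written=False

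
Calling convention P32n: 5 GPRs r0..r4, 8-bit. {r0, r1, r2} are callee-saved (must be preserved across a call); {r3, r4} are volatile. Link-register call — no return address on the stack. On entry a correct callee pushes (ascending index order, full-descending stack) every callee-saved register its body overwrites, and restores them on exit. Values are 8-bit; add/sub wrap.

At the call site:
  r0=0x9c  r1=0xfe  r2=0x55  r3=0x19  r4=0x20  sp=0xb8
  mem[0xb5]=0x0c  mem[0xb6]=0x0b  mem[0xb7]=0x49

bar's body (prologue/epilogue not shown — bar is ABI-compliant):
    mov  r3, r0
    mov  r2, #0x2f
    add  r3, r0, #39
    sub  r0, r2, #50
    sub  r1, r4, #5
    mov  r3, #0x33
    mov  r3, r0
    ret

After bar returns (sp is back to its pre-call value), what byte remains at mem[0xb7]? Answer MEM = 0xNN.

MEM = 0x9c

prologue: push r0 -> mem[0xb7]=0x9c, sp=0xb7
prologue: push r1 -> mem[0xb6]=0xfe, sp=0xb6
prologue: push r2 -> mem[0xb5]=0x55, sp=0xb5
body[0] mov  r3, r0 -> r3=0x9c
body[1] mov  r2, #0x2f -> r2=0x2f
body[2] add  r3, r0, #39 -> r3=0xc3
body[3] sub  r0, r2, #50 -> r0=0xfd
body[4] sub  r1, r4, #5 -> r1=0x1b
body[5] mov  r3, #0x33 -> r3=0x33
body[6] mov  r3, r0 -> r3=0xfd
epilogue: pop r2=0x55, sp=0xb6
epilogue: pop r1=0xfe, sp=0xb7
epilogue: pop r0=0x9c, sp=0xb8
prologue pushed ['r0', 'r1', 'r2'] at ['0xb7', '0xb6', '0xb5']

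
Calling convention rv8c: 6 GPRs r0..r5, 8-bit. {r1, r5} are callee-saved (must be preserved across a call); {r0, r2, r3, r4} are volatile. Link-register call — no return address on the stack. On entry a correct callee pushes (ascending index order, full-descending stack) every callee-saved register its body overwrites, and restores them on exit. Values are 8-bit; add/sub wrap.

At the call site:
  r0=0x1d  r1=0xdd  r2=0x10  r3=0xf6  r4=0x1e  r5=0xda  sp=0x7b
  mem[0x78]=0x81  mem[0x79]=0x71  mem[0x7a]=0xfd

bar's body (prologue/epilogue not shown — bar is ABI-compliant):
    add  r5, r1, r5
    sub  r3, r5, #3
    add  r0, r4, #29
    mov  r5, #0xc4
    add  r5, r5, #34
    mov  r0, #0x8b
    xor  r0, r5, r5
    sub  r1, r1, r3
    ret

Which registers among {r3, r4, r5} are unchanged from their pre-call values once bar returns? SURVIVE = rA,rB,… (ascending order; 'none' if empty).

SURVIVE = r4,r5

prologue: push r1 -> mem[0x7a]=0xdd, sp=0x7a
prologue: push r5 -> mem[0x79]=0xda, sp=0x79
body[0] add  r5, r1, r5 -> r5=0xb7
body[1] sub  r3, r5, #3 -> r3=0xb4
body[2] add  r0, r4, #29 -> r0=0x3b
body[3] mov  r5, #0xc4 -> r5=0xc4
body[4] add  r5, r5, #34 -> r5=0xe6
body[5] mov  r0, #0x8b -> r0=0x8b
body[6] xor  r0, r5, r5 -> r0=0x00
body[7] sub  r1, r1, r3 -> r1=0x29
epilogue: pop r5=0xda, sp=0x7a
epilogue: pop r1=0xdd, sp=0x7b
r3: caller-saved, written=True
r4: caller-saved, written=False
r5: callee-saved, written=True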